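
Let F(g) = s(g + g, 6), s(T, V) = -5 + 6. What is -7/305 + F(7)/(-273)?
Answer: -2216/83265 ≈ -0.026614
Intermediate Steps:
s(T, V) = 1
F(g) = 1
-7/305 + F(7)/(-273) = -7/305 + 1/(-273) = -7*1/305 + 1*(-1/273) = -7/305 - 1/273 = -2216/83265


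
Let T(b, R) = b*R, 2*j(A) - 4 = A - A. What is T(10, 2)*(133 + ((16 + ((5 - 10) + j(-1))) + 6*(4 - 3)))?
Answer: 3040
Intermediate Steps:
j(A) = 2 (j(A) = 2 + (A - A)/2 = 2 + (½)*0 = 2 + 0 = 2)
T(b, R) = R*b
T(10, 2)*(133 + ((16 + ((5 - 10) + j(-1))) + 6*(4 - 3))) = (2*10)*(133 + ((16 + ((5 - 10) + 2)) + 6*(4 - 3))) = 20*(133 + ((16 + (-5 + 2)) + 6*1)) = 20*(133 + ((16 - 3) + 6)) = 20*(133 + (13 + 6)) = 20*(133 + 19) = 20*152 = 3040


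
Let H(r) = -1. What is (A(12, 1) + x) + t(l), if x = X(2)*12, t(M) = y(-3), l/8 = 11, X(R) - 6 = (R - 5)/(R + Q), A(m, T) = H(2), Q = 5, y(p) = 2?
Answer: 475/7 ≈ 67.857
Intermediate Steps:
A(m, T) = -1
X(R) = 6 + (-5 + R)/(5 + R) (X(R) = 6 + (R - 5)/(R + 5) = 6 + (-5 + R)/(5 + R))
l = 88 (l = 8*11 = 88)
t(M) = 2
x = 468/7 (x = ((25 + 7*2)/(5 + 2))*12 = ((25 + 14)/7)*12 = ((1/7)*39)*12 = (39/7)*12 = 468/7 ≈ 66.857)
(A(12, 1) + x) + t(l) = (-1 + 468/7) + 2 = 461/7 + 2 = 475/7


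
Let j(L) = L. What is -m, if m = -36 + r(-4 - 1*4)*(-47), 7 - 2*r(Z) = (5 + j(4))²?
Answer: -1703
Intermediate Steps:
r(Z) = -37 (r(Z) = 7/2 - (5 + 4)²/2 = 7/2 - ½*9² = 7/2 - ½*81 = 7/2 - 81/2 = -37)
m = 1703 (m = -36 - 37*(-47) = -36 + 1739 = 1703)
-m = -1*1703 = -1703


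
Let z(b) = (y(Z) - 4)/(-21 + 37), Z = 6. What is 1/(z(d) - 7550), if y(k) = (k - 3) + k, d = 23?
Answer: -16/120795 ≈ -0.00013246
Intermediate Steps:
y(k) = -3 + 2*k (y(k) = (-3 + k) + k = -3 + 2*k)
z(b) = 5/16 (z(b) = ((-3 + 2*6) - 4)/(-21 + 37) = ((-3 + 12) - 4)/16 = (9 - 4)*(1/16) = 5*(1/16) = 5/16)
1/(z(d) - 7550) = 1/(5/16 - 7550) = 1/(-120795/16) = -16/120795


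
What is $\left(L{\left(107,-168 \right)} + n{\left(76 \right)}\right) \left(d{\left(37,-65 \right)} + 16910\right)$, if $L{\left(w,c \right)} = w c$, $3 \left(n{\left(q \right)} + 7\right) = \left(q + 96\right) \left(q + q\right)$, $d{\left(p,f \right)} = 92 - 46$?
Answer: $-157153860$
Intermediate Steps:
$d{\left(p,f \right)} = 46$ ($d{\left(p,f \right)} = 92 - 46 = 46$)
$n{\left(q \right)} = -7 + \frac{2 q \left(96 + q\right)}{3}$ ($n{\left(q \right)} = -7 + \frac{\left(q + 96\right) \left(q + q\right)}{3} = -7 + \frac{\left(96 + q\right) 2 q}{3} = -7 + \frac{2 q \left(96 + q\right)}{3}$)
$L{\left(w,c \right)} = c w$
$\left(L{\left(107,-168 \right)} + n{\left(76 \right)}\right) \left(d{\left(37,-65 \right)} + 16910\right) = \left(\left(-168\right) 107 + \left(-7 + 64 \cdot 76 + \frac{2 \cdot 76^{2}}{3}\right)\right) \left(46 + 16910\right) = \left(-17976 + \left(-7 + 4864 + \frac{2}{3} \cdot 5776\right)\right) 16956 = \left(-17976 + \left(-7 + 4864 + \frac{11552}{3}\right)\right) 16956 = \left(-17976 + \frac{26123}{3}\right) 16956 = \left(- \frac{27805}{3}\right) 16956 = -157153860$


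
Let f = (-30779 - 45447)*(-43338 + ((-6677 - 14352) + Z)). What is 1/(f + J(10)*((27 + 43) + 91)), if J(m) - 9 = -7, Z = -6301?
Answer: 1/5386739290 ≈ 1.8564e-10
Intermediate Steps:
J(m) = 2 (J(m) = 9 - 7 = 2)
f = 5386738968 (f = (-30779 - 45447)*(-43338 + ((-6677 - 14352) - 6301)) = -76226*(-43338 + (-21029 - 6301)) = -76226*(-43338 - 27330) = -76226*(-70668) = 5386738968)
1/(f + J(10)*((27 + 43) + 91)) = 1/(5386738968 + 2*((27 + 43) + 91)) = 1/(5386738968 + 2*(70 + 91)) = 1/(5386738968 + 2*161) = 1/(5386738968 + 322) = 1/5386739290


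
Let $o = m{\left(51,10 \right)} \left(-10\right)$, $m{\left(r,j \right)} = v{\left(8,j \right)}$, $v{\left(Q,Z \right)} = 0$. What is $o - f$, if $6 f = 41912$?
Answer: $- \frac{20956}{3} \approx -6985.3$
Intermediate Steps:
$f = \frac{20956}{3}$ ($f = \frac{1}{6} \cdot 41912 = \frac{20956}{3} \approx 6985.3$)
$m{\left(r,j \right)} = 0$
$o = 0$ ($o = 0 \left(-10\right) = 0$)
$o - f = 0 - \frac{20956}{3} = - \frac{20956}{3}$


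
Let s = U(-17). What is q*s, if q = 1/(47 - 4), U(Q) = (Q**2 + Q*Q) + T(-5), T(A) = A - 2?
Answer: 571/43 ≈ 13.279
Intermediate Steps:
T(A) = -2 + A
U(Q) = -7 + 2*Q**2 (U(Q) = (Q**2 + Q*Q) + (-2 - 5) = (Q**2 + Q**2) - 7 = 2*Q**2 - 7 = -7 + 2*Q**2)
q = 1/43 ≈ 0.023256
s = 571 (s = -7 + 2*(-17)**2 = -7 + 2*289 = -7 + 578 = 571)
q*s = (1/43)*571 = 571/43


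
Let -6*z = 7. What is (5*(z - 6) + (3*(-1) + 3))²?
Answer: 46225/36 ≈ 1284.0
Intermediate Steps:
z = -7/6 (z = -⅙*7 = -7/6 ≈ -1.1667)
(5*(z - 6) + (3*(-1) + 3))² = (5*(-7/6 - 6) + (3*(-1) + 3))² = (5*(-43/6) + (-3 + 3))² = (-215/6 + 0)² = (-215/6)² = 46225/36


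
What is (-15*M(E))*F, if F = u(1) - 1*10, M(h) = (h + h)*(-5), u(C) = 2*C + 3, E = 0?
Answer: 0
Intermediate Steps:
u(C) = 3 + 2*C
M(h) = -10*h (M(h) = (2*h)*(-5) = -10*h)
F = -5 (F = (3 + 2*1) - 1*10 = (3 + 2) - 10 = 5 - 10 = -5)
(-15*M(E))*F = -(-150)*0*(-5) = -15*0*(-5) = 0*(-5) = 0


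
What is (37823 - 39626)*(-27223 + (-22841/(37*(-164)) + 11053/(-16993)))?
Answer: 5060549328606429/103113524 ≈ 4.9077e+7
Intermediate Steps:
(37823 - 39626)*(-27223 + (-22841/(37*(-164)) + 11053/(-16993))) = -1803*(-27223 + (-22841/(-6068) + 11053*(-1/16993))) = -1803*(-27223 + (-22841*(-1/6068) - 11053/16993)) = -1803*(-27223 + (22841/6068 - 11053/16993)) = -1803*(-27223 + 321067509/103113524) = -1803*(-2806738396343/103113524) = 5060549328606429/103113524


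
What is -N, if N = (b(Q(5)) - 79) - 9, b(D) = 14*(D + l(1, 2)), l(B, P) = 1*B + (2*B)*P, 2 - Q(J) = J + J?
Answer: 130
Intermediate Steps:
Q(J) = 2 - 2*J (Q(J) = 2 - (J + J) = 2 - 2*J)
l(B, P) = B + 2*B*P
b(D) = 70 + 14*D (b(D) = 14*(D + 1*(1 + 2*2)) = 14*(D + 1*(1 + 4)) = 14*(D + 1*5) = 14*(D + 5) = 14*(5 + D) = 70 + 14*D)
N = -130 (N = ((70 + 14*(2 - 2*5)) - 79) - 9 = ((70 + 14*(2 - 10)) - 79) - 9 = ((70 + 14*(-8)) - 79) - 9 = ((70 - 112) - 79) - 9 = (-42 - 79) - 9 = -121 - 9 = -130)
-N = -1*(-130) = 130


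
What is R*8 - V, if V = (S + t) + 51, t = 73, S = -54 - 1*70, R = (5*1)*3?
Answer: 120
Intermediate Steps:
R = 15 (R = 5*3 = 15)
S = -124 (S = -54 - 70 = -124)
V = 0 (V = (-124 + 73) + 51 = -51 + 51 = 0)
R*8 - V = 15*8 - 1*0 = 120 + 0 = 120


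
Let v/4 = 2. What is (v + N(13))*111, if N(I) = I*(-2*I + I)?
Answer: -17871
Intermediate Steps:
N(I) = -I² (N(I) = I*(-I) = -I²)
v = 8 (v = 4*2 = 8)
(v + N(13))*111 = (8 - 1*13²)*111 = (8 - 1*169)*111 = (8 - 169)*111 = -161*111 = -17871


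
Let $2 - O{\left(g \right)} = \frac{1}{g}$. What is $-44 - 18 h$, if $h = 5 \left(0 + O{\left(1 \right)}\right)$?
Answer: $-134$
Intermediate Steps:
$O{\left(g \right)} = 2 - \frac{1}{g}$
$h = 5$ ($h = 5 \left(0 + \left(2 - 1^{-1}\right)\right) = 5 \left(0 + \left(2 - 1\right)\right) = 5 \left(0 + 1\right) = 5 \cdot 1 = 5$)
$-44 - 18 h = -44 - 90 = -134$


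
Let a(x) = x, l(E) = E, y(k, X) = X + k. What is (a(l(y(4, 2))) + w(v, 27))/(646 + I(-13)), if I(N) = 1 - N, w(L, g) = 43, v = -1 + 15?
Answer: 49/660 ≈ 0.074242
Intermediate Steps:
v = 14
(a(l(y(4, 2))) + w(v, 27))/(646 + I(-13)) = ((2 + 4) + 43)/(646 + (1 - 1*(-13))) = (6 + 43)/(646 + (1 + 13)) = 49/(646 + 14) = 49/660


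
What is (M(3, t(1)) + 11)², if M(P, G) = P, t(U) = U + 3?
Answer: 196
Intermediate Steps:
t(U) = 3 + U
(M(3, t(1)) + 11)² = (3 + 11)² = 14² = 196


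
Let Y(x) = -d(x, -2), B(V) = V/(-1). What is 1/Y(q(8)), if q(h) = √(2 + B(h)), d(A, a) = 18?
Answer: -1/18 ≈ -0.055556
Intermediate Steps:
B(V) = -V (B(V) = V*(-1) = -V)
q(h) = √(2 - h)
Y(x) = -18 (Y(x) = -1*18 = -18)
1/Y(q(8)) = 1/(-18) = -1/18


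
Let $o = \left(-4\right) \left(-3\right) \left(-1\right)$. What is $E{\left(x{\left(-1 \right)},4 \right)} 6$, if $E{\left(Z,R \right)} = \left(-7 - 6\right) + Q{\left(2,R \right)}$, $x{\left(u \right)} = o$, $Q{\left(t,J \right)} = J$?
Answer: $-54$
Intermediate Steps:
$o = -12$ ($o = 12 \left(-1\right) = -12$)
$x{\left(u \right)} = -12$
$E{\left(Z,R \right)} = -13 + R$ ($E{\left(Z,R \right)} = \left(-7 - 6\right) + R = -13 + R$)
$E{\left(x{\left(-1 \right)},4 \right)} 6 = \left(-13 + 4\right) 6 = \left(-9\right) 6 = -54$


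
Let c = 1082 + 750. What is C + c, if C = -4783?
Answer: -2951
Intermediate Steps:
c = 1832
C + c = -4783 + 1832 = -2951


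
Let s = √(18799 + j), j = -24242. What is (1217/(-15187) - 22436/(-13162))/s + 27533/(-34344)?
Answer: -27533/34344 - 162358689*I*√5443/544004156621 ≈ -0.80168 - 0.022019*I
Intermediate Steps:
s = I*√5443 (s = √(18799 - 24242) = √(-5443) = I*√5443 ≈ 73.777*I)
(1217/(-15187) - 22436/(-13162))/s + 27533/(-34344) = (1217/(-15187) - 22436/(-13162))/((I*√5443)) + 27533/(-34344) = (1217*(-1/15187) - 22436*(-1/13162))*(-I*√5443/5443) + 27533*(-1/34344) = (-1217/15187 + 11218/6581)*(-I*√5443/5443) - 27533/34344 = 162358689*(-I*√5443/5443)/99945647 - 27533/34344 = -162358689*I*√5443/544004156621 - 27533/34344 = -27533/34344 - 162358689*I*√5443/544004156621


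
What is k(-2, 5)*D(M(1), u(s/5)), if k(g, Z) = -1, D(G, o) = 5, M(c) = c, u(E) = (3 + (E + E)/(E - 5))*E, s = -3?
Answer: -5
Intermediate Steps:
u(E) = E*(3 + 2*E/(-5 + E)) (u(E) = (3 + (2*E)/(-5 + E))*E = (3 + 2*E/(-5 + E))*E = E*(3 + 2*E/(-5 + E)))
k(-2, 5)*D(M(1), u(s/5)) = -1*5 = -5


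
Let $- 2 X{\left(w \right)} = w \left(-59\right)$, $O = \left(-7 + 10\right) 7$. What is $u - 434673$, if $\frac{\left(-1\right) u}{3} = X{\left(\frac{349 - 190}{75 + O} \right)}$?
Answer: $- \frac{27828453}{64} \approx -4.3482 \cdot 10^{5}$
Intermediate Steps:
$O = 21$ ($O = 3 \cdot 7 = 21$)
$X{\left(w \right)} = \frac{59 w}{2}$ ($X{\left(w \right)} = - \frac{w \left(-59\right)}{2} = - \frac{\left(-59\right) w}{2} = \frac{59 w}{2}$)
$u = - \frac{9381}{64}$ ($u = - 3 \frac{59 \frac{349 - 190}{75 + 21}}{2} = - 3 \frac{59 \cdot \frac{159}{96}}{2} = - 3 \frac{59 \cdot 159 \cdot \frac{1}{96}}{2} = - 3 \cdot \frac{59}{2} \cdot \frac{53}{32} = \left(-3\right) \frac{3127}{64} = - \frac{9381}{64} \approx -146.58$)
$u - 434673 = - \frac{9381}{64} - 434673 = - \frac{27828453}{64}$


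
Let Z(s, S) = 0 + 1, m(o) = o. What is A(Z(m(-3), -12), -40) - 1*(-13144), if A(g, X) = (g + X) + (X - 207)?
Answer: 12858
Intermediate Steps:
Z(s, S) = 1
A(g, X) = -207 + g + 2*X (A(g, X) = (X + g) + (-207 + X) = -207 + g + 2*X)
A(Z(m(-3), -12), -40) - 1*(-13144) = (-207 + 1 + 2*(-40)) - 1*(-13144) = (-207 + 1 - 80) + 13144 = -286 + 13144 = 12858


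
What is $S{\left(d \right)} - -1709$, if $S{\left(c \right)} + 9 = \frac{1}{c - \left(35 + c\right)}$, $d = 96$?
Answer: $\frac{59499}{35} \approx 1700.0$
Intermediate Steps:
$S{\left(c \right)} = - \frac{316}{35}$ ($S{\left(c \right)} = -9 + \frac{1}{c - \left(35 + c\right)} = -9 + \frac{1}{-35} = -9 - \frac{1}{35} = - \frac{316}{35}$)
$S{\left(d \right)} - -1709 = - \frac{316}{35} - -1709 = - \frac{316}{35} + 1709 = \frac{59499}{35}$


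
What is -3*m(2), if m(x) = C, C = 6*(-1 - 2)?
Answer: 54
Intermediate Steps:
C = -18 (C = 6*(-3) = -18)
m(x) = -18
-3*m(2) = -3*(-18) = 54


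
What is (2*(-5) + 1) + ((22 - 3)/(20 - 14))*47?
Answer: 839/6 ≈ 139.83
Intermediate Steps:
(2*(-5) + 1) + ((22 - 3)/(20 - 14))*47 = (-10 + 1) + (19/6)*47 = -9 + (19*(⅙))*47 = -9 + (19/6)*47 = -9 + 893/6 = 839/6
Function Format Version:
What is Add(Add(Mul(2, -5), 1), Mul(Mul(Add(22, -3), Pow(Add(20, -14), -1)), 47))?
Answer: Rational(839, 6) ≈ 139.83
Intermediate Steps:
Add(Add(Mul(2, -5), 1), Mul(Mul(Add(22, -3), Pow(Add(20, -14), -1)), 47)) = Add(Add(-10, 1), Mul(Mul(19, Pow(6, -1)), 47)) = Add(-9, Mul(Mul(19, Rational(1, 6)), 47)) = Add(-9, Mul(Rational(19, 6), 47)) = Add(-9, Rational(893, 6)) = Rational(839, 6)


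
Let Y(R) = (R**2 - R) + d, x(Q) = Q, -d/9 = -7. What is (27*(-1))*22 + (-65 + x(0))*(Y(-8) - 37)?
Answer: -6964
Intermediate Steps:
d = 63 (d = -9*(-7) = 63)
Y(R) = 63 + R**2 - R (Y(R) = (R**2 - R) + 63 = 63 + R**2 - R)
(27*(-1))*22 + (-65 + x(0))*(Y(-8) - 37) = (27*(-1))*22 + (-65 + 0)*((63 + (-8)**2 - 1*(-8)) - 37) = -27*22 - 65*((63 + 64 + 8) - 37) = -594 - 65*(135 - 37) = -594 - 65*98 = -594 - 6370 = -6964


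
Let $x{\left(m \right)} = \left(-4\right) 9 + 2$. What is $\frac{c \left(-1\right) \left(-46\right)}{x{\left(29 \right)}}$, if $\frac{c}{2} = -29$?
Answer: $\frac{1334}{17} \approx 78.471$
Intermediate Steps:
$c = -58$ ($c = 2 \left(-29\right) = -58$)
$x{\left(m \right)} = -34$ ($x{\left(m \right)} = -36 + 2 = -34$)
$\frac{c \left(-1\right) \left(-46\right)}{x{\left(29 \right)}} = \frac{\left(-58\right) \left(-1\right) \left(-46\right)}{-34} = 58 \left(-46\right) \left(- \frac{1}{34}\right) = \left(-2668\right) \left(- \frac{1}{34}\right) = \frac{1334}{17}$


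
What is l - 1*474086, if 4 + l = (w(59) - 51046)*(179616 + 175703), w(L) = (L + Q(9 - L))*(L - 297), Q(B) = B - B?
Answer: -23127477162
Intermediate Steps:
Q(B) = 0
w(L) = L*(-297 + L) (w(L) = (L + 0)*(L - 297) = L*(-297 + L))
l = -23127003076 (l = -4 + (59*(-297 + 59) - 51046)*(179616 + 175703) = -4 + (59*(-238) - 51046)*355319 = -4 + (-14042 - 51046)*355319 = -4 - 65088*355319 = -4 - 23127003072 = -23127003076)
l - 1*474086 = -23127003076 - 1*474086 = -23127003076 - 474086 = -23127477162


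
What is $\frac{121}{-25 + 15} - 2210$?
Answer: $- \frac{22221}{10} \approx -2222.1$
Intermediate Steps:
$\frac{121}{-25 + 15} - 2210 = \frac{121}{-10} - 2210 = 121 \left(- \frac{1}{10}\right) - 2210 = - \frac{121}{10} - 2210 = - \frac{22221}{10}$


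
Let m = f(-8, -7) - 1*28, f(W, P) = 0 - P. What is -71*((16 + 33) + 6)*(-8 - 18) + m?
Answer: 101509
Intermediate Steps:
f(W, P) = -P
m = -21 (m = -1*(-7) - 1*28 = 7 - 28 = -21)
-71*((16 + 33) + 6)*(-8 - 18) + m = -71*((16 + 33) + 6)*(-8 - 18) - 21 = -71*(49 + 6)*(-26) - 21 = -3905*(-26) - 21 = -71*(-1430) - 21 = 101530 - 21 = 101509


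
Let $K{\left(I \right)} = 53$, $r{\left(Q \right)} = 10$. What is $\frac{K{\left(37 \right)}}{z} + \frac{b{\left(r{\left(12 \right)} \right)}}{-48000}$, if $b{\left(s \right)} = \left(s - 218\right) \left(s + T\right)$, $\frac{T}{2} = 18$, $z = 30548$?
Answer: $\frac{1151669}{5727750} \approx 0.20107$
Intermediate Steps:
$T = 36$ ($T = 2 \cdot 18 = 36$)
$b{\left(s \right)} = \left(-218 + s\right) \left(36 + s\right)$ ($b{\left(s \right)} = \left(s - 218\right) \left(s + 36\right) = \left(-218 + s\right) \left(36 + s\right)$)
$\frac{K{\left(37 \right)}}{z} + \frac{b{\left(r{\left(12 \right)} \right)}}{-48000} = \frac{53}{30548} + \frac{-7848 + 10^{2} - 1820}{-48000} = 53 \cdot \frac{1}{30548} + \left(-7848 + 100 - 1820\right) \left(- \frac{1}{48000}\right) = \frac{53}{30548} - - \frac{299}{1500} = \frac{53}{30548} + \frac{299}{1500} = \frac{1151669}{5727750}$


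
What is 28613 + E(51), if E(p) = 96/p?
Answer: 486453/17 ≈ 28615.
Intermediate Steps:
28613 + E(51) = 28613 + 96/51 = 28613 + 96*(1/51) = 28613 + 32/17 = 486453/17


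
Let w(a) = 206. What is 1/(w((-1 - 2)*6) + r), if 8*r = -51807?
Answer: -8/50159 ≈ -0.00015949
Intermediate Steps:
r = -51807/8 (r = (⅛)*(-51807) = -51807/8 ≈ -6475.9)
1/(w((-1 - 2)*6) + r) = 1/(206 - 51807/8) = 1/(-50159/8) = -8/50159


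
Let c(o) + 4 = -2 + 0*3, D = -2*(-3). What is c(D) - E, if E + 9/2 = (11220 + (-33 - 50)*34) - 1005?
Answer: -14789/2 ≈ -7394.5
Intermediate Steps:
D = 6
c(o) = -6 (c(o) = -4 + (-2 + 0*3) = -4 + (-2 + 0) = -4 - 2 = -6)
E = 14777/2 (E = -9/2 + ((11220 + (-33 - 50)*34) - 1005) = -9/2 + ((11220 - 83*34) - 1005) = -9/2 + ((11220 - 2822) - 1005) = -9/2 + (8398 - 1005) = -9/2 + 7393 = 14777/2 ≈ 7388.5)
c(D) - E = -6 - 1*14777/2 = -6 - 14777/2 = -14789/2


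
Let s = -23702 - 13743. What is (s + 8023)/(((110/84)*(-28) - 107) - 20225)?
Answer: 44133/30553 ≈ 1.4445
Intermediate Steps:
s = -37445
(s + 8023)/(((110/84)*(-28) - 107) - 20225) = (-37445 + 8023)/(((110/84)*(-28) - 107) - 20225) = -29422/(((110*(1/84))*(-28) - 107) - 20225) = -29422/(((55/42)*(-28) - 107) - 20225) = -29422/((-110/3 - 107) - 20225) = -29422/(-431/3 - 20225) = -29422/(-61106/3) = -29422*(-3/61106) = 44133/30553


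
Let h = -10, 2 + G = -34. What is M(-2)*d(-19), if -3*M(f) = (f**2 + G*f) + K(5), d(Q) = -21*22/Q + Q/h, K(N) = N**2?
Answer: -503081/570 ≈ -882.60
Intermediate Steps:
G = -36 (G = -2 - 34 = -36)
d(Q) = -462/Q - Q/10 (d(Q) = -21*22/Q + Q/(-10) = -21*22/Q + Q*(-1/10) = -21*22/Q - Q/10 = -462/Q - Q/10)
M(f) = -25/3 + 12*f - f**2/3 (M(f) = -((f**2 - 36*f) + 5**2)/3 = -((f**2 - 36*f) + 25)/3 = -(25 + f**2 - 36*f)/3 = -25/3 + 12*f - f**2/3)
M(-2)*d(-19) = (-25/3 + 12*(-2) - 1/3*(-2)**2)*(-462/(-19) - 1/10*(-19)) = (-25/3 - 24 - 1/3*4)*(-462*(-1/19) + 19/10) = (-25/3 - 24 - 4/3)*(462/19 + 19/10) = -101/3*4981/190 = -503081/570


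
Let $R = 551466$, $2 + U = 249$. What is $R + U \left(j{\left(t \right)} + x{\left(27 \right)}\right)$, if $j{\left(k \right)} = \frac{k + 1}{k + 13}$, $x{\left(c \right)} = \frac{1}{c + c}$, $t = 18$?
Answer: $\frac{923415163}{1674} \approx 5.5162 \cdot 10^{5}$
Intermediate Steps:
$U = 247$ ($U = -2 + 249 = 247$)
$x{\left(c \right)} = \frac{1}{2 c}$
$j{\left(k \right)} = \frac{1 + k}{13 + k}$
$R + U \left(j{\left(t \right)} + x{\left(27 \right)}\right) = 551466 + 247 \left(\frac{1 + 18}{13 + 18} + \frac{1}{2 \cdot 27}\right) = 551466 + 247 \left(\frac{1}{31} \cdot 19 + \frac{1}{2} \cdot \frac{1}{27}\right) = 551466 + 247 \left(\frac{1}{31} \cdot 19 + \frac{1}{54}\right) = 551466 + 247 \left(\frac{19}{31} + \frac{1}{54}\right) = 551466 + 247 \cdot \frac{1057}{1674} = 551466 + \frac{261079}{1674} = \frac{923415163}{1674}$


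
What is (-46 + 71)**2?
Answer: 625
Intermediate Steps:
(-46 + 71)**2 = 25**2 = 625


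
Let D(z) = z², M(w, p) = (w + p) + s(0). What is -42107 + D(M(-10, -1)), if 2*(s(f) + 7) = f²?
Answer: -41783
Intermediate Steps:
s(f) = -7 + f²/2
M(w, p) = -7 + p + w (M(w, p) = (w + p) + (-7 + (½)*0²) = (p + w) + (-7 + (½)*0) = (p + w) + (-7 + 0) = (p + w) - 7 = -7 + p + w)
-42107 + D(M(-10, -1)) = -42107 + (-7 - 1 - 10)² = -42107 + (-18)² = -42107 + 324 = -41783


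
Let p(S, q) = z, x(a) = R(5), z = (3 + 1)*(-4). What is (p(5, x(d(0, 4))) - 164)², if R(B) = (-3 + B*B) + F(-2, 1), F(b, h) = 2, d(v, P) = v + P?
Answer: 32400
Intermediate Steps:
d(v, P) = P + v
z = -16 (z = 4*(-4) = -16)
R(B) = -1 + B² (R(B) = (-3 + B*B) + 2 = (-3 + B²) + 2 = -1 + B²)
x(a) = 24 (x(a) = -1 + 5² = -1 + 25 = 24)
p(S, q) = -16
(p(5, x(d(0, 4))) - 164)² = (-16 - 164)² = (-180)² = 32400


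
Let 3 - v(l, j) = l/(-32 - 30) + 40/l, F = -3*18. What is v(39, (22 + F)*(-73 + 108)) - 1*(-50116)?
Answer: 121186783/2418 ≈ 50119.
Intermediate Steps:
F = -54
v(l, j) = 3 - 40/l + l/62 (v(l, j) = 3 - (l/(-32 - 30) + 40/l) = 3 - (l/(-62) + 40/l) = 3 - (l*(-1/62) + 40/l) = 3 - (-l/62 + 40/l) = 3 - (40/l - l/62) = 3 + (-40/l + l/62) = 3 - 40/l + l/62)
v(39, (22 + F)*(-73 + 108)) - 1*(-50116) = (3 - 40/39 + (1/62)*39) - 1*(-50116) = (3 - 40*1/39 + 39/62) + 50116 = (3 - 40/39 + 39/62) + 50116 = 6295/2418 + 50116 = 121186783/2418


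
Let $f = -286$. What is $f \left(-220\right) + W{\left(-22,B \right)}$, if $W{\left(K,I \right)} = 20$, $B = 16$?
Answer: $62940$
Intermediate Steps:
$f \left(-220\right) + W{\left(-22,B \right)} = \left(-286\right) \left(-220\right) + 20 = 62920 + 20 = 62940$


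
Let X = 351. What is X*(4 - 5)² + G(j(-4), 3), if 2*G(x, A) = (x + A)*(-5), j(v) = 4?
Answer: 667/2 ≈ 333.50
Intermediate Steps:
G(x, A) = -5*A/2 - 5*x/2 (G(x, A) = ((x + A)*(-5))/2 = ((A + x)*(-5))/2 = (-5*A - 5*x)/2 = -5*A/2 - 5*x/2)
X*(4 - 5)² + G(j(-4), 3) = 351*(4 - 5)² + (-5/2*3 - 5/2*4) = 351*(-1)² + (-15/2 - 10) = 351*1 - 35/2 = 351 - 35/2 = 667/2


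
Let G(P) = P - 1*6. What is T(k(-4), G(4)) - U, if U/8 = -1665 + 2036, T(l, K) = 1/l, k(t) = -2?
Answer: -5937/2 ≈ -2968.5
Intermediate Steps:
G(P) = -6 + P (G(P) = P - 6 = -6 + P)
U = 2968 (U = 8*(-1665 + 2036) = 8*371 = 2968)
T(k(-4), G(4)) - U = 1/(-2) - 1*2968 = -½ - 2968 = -5937/2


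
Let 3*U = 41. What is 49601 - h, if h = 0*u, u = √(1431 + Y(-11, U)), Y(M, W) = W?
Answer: 49601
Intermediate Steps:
U = 41/3 (U = (⅓)*41 = 41/3 ≈ 13.667)
u = √13002/3 (u = √(1431 + 41/3) = √(4334/3) = √13002/3 ≈ 38.009)
h = 0 (h = 0*(√13002/3) = 0)
49601 - h = 49601 - 1*0 = 49601 + 0 = 49601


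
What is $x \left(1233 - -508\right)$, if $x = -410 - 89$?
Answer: $-868759$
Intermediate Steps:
$x = -499$
$x \left(1233 - -508\right) = - 499 \left(1233 - -508\right) = - 499 \left(1233 + 508\right) = \left(-499\right) 1741 = -868759$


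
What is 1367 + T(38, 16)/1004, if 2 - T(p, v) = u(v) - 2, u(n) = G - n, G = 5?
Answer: 1372483/1004 ≈ 1367.0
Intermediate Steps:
u(n) = 5 - n
T(p, v) = -1 + v (T(p, v) = 2 - ((5 - v) - 2) = 2 - (3 - v) = 2 + (-3 + v) = -1 + v)
1367 + T(38, 16)/1004 = 1367 + (-1 + 16)/1004 = 1367 + 15*(1/1004) = 1367 + 15/1004 = 1372483/1004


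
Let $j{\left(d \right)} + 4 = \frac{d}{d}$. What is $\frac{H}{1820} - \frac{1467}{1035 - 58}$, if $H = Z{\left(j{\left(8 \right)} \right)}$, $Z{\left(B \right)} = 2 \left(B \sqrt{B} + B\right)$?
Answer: $- \frac{1337901}{889070} - \frac{3 i \sqrt{3}}{910} \approx -1.5048 - 0.0057101 i$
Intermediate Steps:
$j{\left(d \right)} = -3$ ($j{\left(d \right)} = -4 + \frac{d}{d} = -4 + 1 = -3$)
$Z{\left(B \right)} = 2 B + 2 B^{\frac{3}{2}}$ ($Z{\left(B \right)} = 2 \left(B^{\frac{3}{2}} + B\right) = 2 \left(B + B^{\frac{3}{2}}\right) = 2 B + 2 B^{\frac{3}{2}}$)
$H = -6 - 6 i \sqrt{3}$ ($H = 2 \left(-3\right) + 2 \left(-3\right)^{\frac{3}{2}} = -6 + 2 \left(- 3 i \sqrt{3}\right) = -6 - 6 i \sqrt{3} \approx -6.0 - 10.392 i$)
$\frac{H}{1820} - \frac{1467}{1035 - 58} = \frac{-6 - 6 i \sqrt{3}}{1820} - \frac{1467}{1035 - 58} = \left(-6 - 6 i \sqrt{3}\right) \frac{1}{1820} - \frac{1467}{1035 - 58} = \left(- \frac{3}{910} - \frac{3 i \sqrt{3}}{910}\right) - \frac{1467}{977} = - \frac{1337901}{889070} - \frac{3 i \sqrt{3}}{910}$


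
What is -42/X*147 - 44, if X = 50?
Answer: -4187/25 ≈ -167.48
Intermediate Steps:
-42/X*147 - 44 = -42/50*147 - 44 = -42*1/50*147 - 44 = -21/25*147 - 44 = -3087/25 - 44 = -4187/25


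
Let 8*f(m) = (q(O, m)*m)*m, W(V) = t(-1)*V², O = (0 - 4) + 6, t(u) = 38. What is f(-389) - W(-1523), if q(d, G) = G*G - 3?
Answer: 11096227131/4 ≈ 2.7741e+9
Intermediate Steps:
O = 2 (O = -4 + 6 = 2)
q(d, G) = -3 + G² (q(d, G) = G² - 3 = -3 + G²)
W(V) = 38*V²
f(m) = m²*(-3 + m²)/8 (f(m) = (((-3 + m²)*m)*m)/8 = ((m*(-3 + m²))*m)/8 = (m²*(-3 + m²))/8 = m²*(-3 + m²)/8)
f(-389) - W(-1523) = (⅛)*(-389)²*(-3 + (-389)²) - 38*(-1523)² = (⅛)*151321*(-3 + 151321) - 38*2319529 = (⅛)*151321*151318 - 1*88142102 = 11448795539/4 - 88142102 = 11096227131/4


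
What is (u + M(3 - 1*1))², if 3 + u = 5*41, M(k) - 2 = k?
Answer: 42436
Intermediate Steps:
M(k) = 2 + k
u = 202 (u = -3 + 5*41 = -3 + 205 = 202)
(u + M(3 - 1*1))² = (202 + (2 + (3 - 1*1)))² = (202 + (2 + (3 - 1)))² = (202 + (2 + 2))² = (202 + 4)² = 206² = 42436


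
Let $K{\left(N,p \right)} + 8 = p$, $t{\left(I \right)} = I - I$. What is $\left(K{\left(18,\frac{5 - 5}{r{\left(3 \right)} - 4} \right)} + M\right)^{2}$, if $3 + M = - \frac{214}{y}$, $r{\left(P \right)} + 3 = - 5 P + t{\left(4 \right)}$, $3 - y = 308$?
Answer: $\frac{9865881}{93025} \approx 106.06$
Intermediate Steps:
$y = -305$ ($y = 3 - 308 = -305$)
$t{\left(I \right)} = 0$
$r{\left(P \right)} = -3 - 5 P$ ($r{\left(P \right)} = -3 + \left(- 5 P + 0\right) = -3 - 5 P$)
$K{\left(N,p \right)} = -8 + p$
$M = - \frac{701}{305}$ ($M = -3 - \frac{214}{-305} = -3 - - \frac{214}{305} = -3 + \frac{214}{305} = - \frac{701}{305} \approx -2.2984$)
$\left(K{\left(18,\frac{5 - 5}{r{\left(3 \right)} - 4} \right)} + M\right)^{2} = \left(\left(-8 + \frac{5 - 5}{\left(-3 - 15\right) - 4}\right) - \frac{701}{305}\right)^{2} = \left(\left(-8 + \frac{0}{\left(-3 - 15\right) - 4}\right) - \frac{701}{305}\right)^{2} = \left(\left(-8 + \frac{0}{-18 - 4}\right) - \frac{701}{305}\right)^{2} = \left(\left(-8 + \frac{0}{-22}\right) - \frac{701}{305}\right)^{2} = \left(\left(-8 + 0 \left(- \frac{1}{22}\right)\right) - \frac{701}{305}\right)^{2} = \left(\left(-8 + 0\right) - \frac{701}{305}\right)^{2} = \left(-8 - \frac{701}{305}\right)^{2} = \left(- \frac{3141}{305}\right)^{2} = \frac{9865881}{93025}$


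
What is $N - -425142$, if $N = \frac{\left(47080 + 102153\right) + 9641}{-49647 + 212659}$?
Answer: $\frac{34651703289}{81506} \approx 4.2514 \cdot 10^{5}$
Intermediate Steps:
$N = \frac{79437}{81506}$ ($N = \frac{149233 + 9641}{163012} = 158874 \cdot \frac{1}{163012} = \frac{79437}{81506} \approx 0.97462$)
$N - -425142 = \frac{79437}{81506} - -425142 = \frac{79437}{81506} + 425142 = \frac{34651703289}{81506}$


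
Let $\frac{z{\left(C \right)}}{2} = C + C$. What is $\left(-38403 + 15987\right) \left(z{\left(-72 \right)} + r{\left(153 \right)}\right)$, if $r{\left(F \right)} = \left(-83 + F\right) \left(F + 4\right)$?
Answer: $-239896032$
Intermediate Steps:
$r{\left(F \right)} = \left(-83 + F\right) \left(4 + F\right)$
$z{\left(C \right)} = 4 C$ ($z{\left(C \right)} = 2 \left(C + C\right) = 2 \cdot 2 C = 4 C$)
$\left(-38403 + 15987\right) \left(z{\left(-72 \right)} + r{\left(153 \right)}\right) = \left(-38403 + 15987\right) \left(4 \left(-72\right) - \left(12419 - 23409\right)\right) = - 22416 \left(-288 - -10990\right) = - 22416 \left(-288 + 10990\right) = \left(-22416\right) 10702 = -239896032$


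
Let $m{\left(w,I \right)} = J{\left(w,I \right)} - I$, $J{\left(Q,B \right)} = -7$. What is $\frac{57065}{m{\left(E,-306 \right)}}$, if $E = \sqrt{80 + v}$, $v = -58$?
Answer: $\frac{57065}{299} \approx 190.85$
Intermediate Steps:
$E = \sqrt{22}$ ($E = \sqrt{80 - 58} = \sqrt{22} \approx 4.6904$)
$m{\left(w,I \right)} = -7 - I$
$\frac{57065}{m{\left(E,-306 \right)}} = \frac{57065}{-7 - -306} = \frac{57065}{-7 + 306} = \frac{57065}{299}$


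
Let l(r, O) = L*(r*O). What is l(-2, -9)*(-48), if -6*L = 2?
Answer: 288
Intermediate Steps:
L = -1/3 (L = -1/6*2 = -1/3 ≈ -0.33333)
l(r, O) = -O*r/3 (l(r, O) = -r*O/3 = -O*r/3)
l(-2, -9)*(-48) = -1/3*(-9)*(-2)*(-48) = -6*(-48) = 288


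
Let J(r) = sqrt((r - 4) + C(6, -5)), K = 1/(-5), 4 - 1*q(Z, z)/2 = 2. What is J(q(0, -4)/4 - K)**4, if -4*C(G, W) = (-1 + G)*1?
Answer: 6561/400 ≈ 16.402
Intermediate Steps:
q(Z, z) = 4 (q(Z, z) = 8 - 2*2 = 8 - 4 = 4)
C(G, W) = 1/4 - G/4 (C(G, W) = -(-1 + G)/4 = 1/4 - G/4)
K = -1/5 (K = 1*(-1/5) = -1/5 ≈ -0.20000)
J(r) = sqrt(-21/4 + r) (J(r) = sqrt((r - 4) + (1/4 - 1/4*6)) = sqrt((-4 + r) + (1/4 - 3/2)) = sqrt((-4 + r) - 5/4) = sqrt(-21/4 + r))
J(q(0, -4)/4 - K)**4 = (sqrt(-21 + 4*(4/4 - 1*(-1/5)))/2)**4 = (sqrt(-21 + 4*(4*(1/4) + 1/5))/2)**4 = (sqrt(-21 + 4*(1 + 1/5))/2)**4 = (sqrt(-21 + 4*(6/5))/2)**4 = (sqrt(-21 + 24/5)/2)**4 = (sqrt(-81/5)/2)**4 = ((9*I*sqrt(5)/5)/2)**4 = (9*I*sqrt(5)/10)**4 = 6561/400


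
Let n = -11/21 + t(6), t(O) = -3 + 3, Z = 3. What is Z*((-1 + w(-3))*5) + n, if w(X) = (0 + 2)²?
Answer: 934/21 ≈ 44.476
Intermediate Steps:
t(O) = 0
w(X) = 4 (w(X) = 2² = 4)
n = -11/21 (n = -11/21 + 0 = -11/21 ≈ -0.52381)
Z*((-1 + w(-3))*5) + n = 3*((-1 + 4)*5) - 11/21 = 3*(3*5) - 11/21 = 3*15 - 11/21 = 45 - 11/21 = 934/21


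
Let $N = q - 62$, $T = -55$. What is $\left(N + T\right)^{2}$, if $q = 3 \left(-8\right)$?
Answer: $19881$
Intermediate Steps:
$q = -24$
$N = -86$ ($N = -24 - 62 = -86$)
$\left(N + T\right)^{2} = \left(-86 - 55\right)^{2} = \left(-141\right)^{2} = 19881$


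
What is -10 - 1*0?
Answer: -10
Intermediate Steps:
-10 - 1*0 = -10 + 0 = -10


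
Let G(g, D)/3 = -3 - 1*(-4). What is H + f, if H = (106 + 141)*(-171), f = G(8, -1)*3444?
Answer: -31905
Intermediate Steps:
G(g, D) = 3 (G(g, D) = 3*(-3 - 1*(-4)) = 3*(-3 + 4) = 3*1 = 3)
f = 10332 (f = 3*3444 = 10332)
H = -42237 (H = 247*(-171) = -42237)
H + f = -42237 + 10332 = -31905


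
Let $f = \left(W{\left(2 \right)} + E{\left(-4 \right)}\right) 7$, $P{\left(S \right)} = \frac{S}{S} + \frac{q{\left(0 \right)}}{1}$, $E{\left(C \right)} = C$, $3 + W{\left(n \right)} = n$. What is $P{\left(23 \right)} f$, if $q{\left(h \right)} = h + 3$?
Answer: $-140$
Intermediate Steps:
$W{\left(n \right)} = -3 + n$
$q{\left(h \right)} = 3 + h$
$P{\left(S \right)} = 4$ ($P{\left(S \right)} = \frac{S}{S} + \frac{3 + 0}{1} = 1 + 3 \cdot 1 = 1 + 3 = 4$)
$f = -35$ ($f = \left(\left(-3 + 2\right) - 4\right) 7 = \left(-1 - 4\right) 7 = \left(-5\right) 7 = -35$)
$P{\left(23 \right)} f = 4 \left(-35\right) = -140$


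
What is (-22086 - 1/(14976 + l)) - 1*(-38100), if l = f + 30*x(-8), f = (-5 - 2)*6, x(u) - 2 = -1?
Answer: 239633495/14964 ≈ 16014.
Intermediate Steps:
x(u) = 1 (x(u) = 2 - 1 = 1)
f = -42 (f = -7*6 = -42)
l = -12 (l = -42 + 30*1 = -42 + 30 = -12)
(-22086 - 1/(14976 + l)) - 1*(-38100) = (-22086 - 1/(14976 - 12)) - 1*(-38100) = (-22086 - 1/14964) + 38100 = -330494905/14964 + 38100 = 239633495/14964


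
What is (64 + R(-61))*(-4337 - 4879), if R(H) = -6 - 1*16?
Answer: -387072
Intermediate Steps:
R(H) = -22 (R(H) = -6 - 16 = -22)
(64 + R(-61))*(-4337 - 4879) = (64 - 22)*(-4337 - 4879) = 42*(-9216) = -387072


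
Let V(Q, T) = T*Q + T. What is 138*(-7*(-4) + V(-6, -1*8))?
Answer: 9384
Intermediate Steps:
V(Q, T) = T + Q*T (V(Q, T) = Q*T + T = T + Q*T)
138*(-7*(-4) + V(-6, -1*8)) = 138*(-7*(-4) + (-1*8)*(1 - 6)) = 138*(28 - 8*(-5)) = 138*(28 + 40) = 138*68 = 9384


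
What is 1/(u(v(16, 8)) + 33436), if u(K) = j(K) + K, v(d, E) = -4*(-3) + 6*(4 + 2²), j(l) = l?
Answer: 1/33556 ≈ 2.9801e-5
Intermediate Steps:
v(d, E) = 60 (v(d, E) = 12 + 6*(4 + 4) = 12 + 6*8 = 12 + 48 = 60)
u(K) = 2*K (u(K) = K + K = 2*K)
1/(u(v(16, 8)) + 33436) = 1/(2*60 + 33436) = 1/(120 + 33436) = 1/33556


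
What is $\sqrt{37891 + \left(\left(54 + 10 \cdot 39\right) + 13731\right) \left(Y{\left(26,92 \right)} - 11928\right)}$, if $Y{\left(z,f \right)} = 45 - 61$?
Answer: $i \sqrt{169268309} \approx 13010.0 i$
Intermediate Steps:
$Y{\left(z,f \right)} = -16$
$\sqrt{37891 + \left(\left(54 + 10 \cdot 39\right) + 13731\right) \left(Y{\left(26,92 \right)} - 11928\right)} = \sqrt{37891 + \left(\left(54 + 10 \cdot 39\right) + 13731\right) \left(-16 - 11928\right)} = \sqrt{37891 + \left(\left(54 + 390\right) + 13731\right) \left(-11944\right)} = \sqrt{37891 + \left(444 + 13731\right) \left(-11944\right)} = \sqrt{37891 + 14175 \left(-11944\right)} = \sqrt{37891 - 169306200} = \sqrt{-169268309} = i \sqrt{169268309}$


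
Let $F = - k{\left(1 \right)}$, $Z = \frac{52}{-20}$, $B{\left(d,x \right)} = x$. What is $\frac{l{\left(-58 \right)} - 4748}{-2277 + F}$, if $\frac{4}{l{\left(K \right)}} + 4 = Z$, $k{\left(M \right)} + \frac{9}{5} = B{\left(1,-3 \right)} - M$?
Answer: $\frac{195880}{93687} \approx 2.0908$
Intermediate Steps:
$Z = - \frac{13}{5}$ ($Z = 52 \left(- \frac{1}{20}\right) = - \frac{13}{5} \approx -2.6$)
$k{\left(M \right)} = - \frac{24}{5} - M$ ($k{\left(M \right)} = - \frac{9}{5} - \left(3 + M\right) = - \frac{24}{5} - M$)
$F = \frac{29}{5}$ ($F = - (- \frac{24}{5} - 1) = \left(-1\right) \left(- \frac{29}{5}\right) = \frac{29}{5} \approx 5.8$)
$l{\left(K \right)} = - \frac{20}{33}$ ($l{\left(K \right)} = \frac{4}{-4 - \frac{13}{5}} = \frac{4}{- \frac{33}{5}} = 4 \left(- \frac{5}{33}\right) = - \frac{20}{33}$)
$\frac{l{\left(-58 \right)} - 4748}{-2277 + F} = \frac{- \frac{20}{33} - 4748}{-2277 + \frac{29}{5}} = - \frac{156704}{33 \left(- \frac{11356}{5}\right)} = \left(- \frac{156704}{33}\right) \left(- \frac{5}{11356}\right) = \frac{195880}{93687}$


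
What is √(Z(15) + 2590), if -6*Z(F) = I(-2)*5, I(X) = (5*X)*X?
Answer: 2*√5790/3 ≈ 50.728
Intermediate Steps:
I(X) = 5*X²
Z(F) = -50/3 (Z(F) = -5*(-2)²*5/6 = -5*4*5/6 = -10*5/3 = -⅙*100 = -50/3)
√(Z(15) + 2590) = √(-50/3 + 2590) = √(7720/3) = 2*√5790/3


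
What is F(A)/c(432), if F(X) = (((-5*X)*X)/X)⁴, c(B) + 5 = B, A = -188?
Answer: 780748960000/427 ≈ 1.8285e+9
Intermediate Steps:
c(B) = -5 + B
F(X) = 625*X⁴ (F(X) = ((-5*X²)/X)⁴ = (-5*X)⁴ = 625*X⁴)
F(A)/c(432) = (625*(-188)⁴)/(-5 + 432) = (625*1249198336)/427 = 780748960000*(1/427) = 780748960000/427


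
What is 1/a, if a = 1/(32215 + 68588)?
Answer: 100803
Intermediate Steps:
a = 1/100803 ≈ 9.9203e-6
1/a = 1/(1/100803) = 100803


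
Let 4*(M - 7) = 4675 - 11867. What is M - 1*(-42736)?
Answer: 40945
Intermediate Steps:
M = -1791 (M = 7 + (4675 - 11867)/4 = 7 + (1/4)*(-7192) = 7 - 1798 = -1791)
M - 1*(-42736) = -1791 - 1*(-42736) = -1791 + 42736 = 40945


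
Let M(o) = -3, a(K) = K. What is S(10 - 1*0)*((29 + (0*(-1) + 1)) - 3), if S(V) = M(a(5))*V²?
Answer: -8100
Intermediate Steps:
S(V) = -3*V²
S(10 - 1*0)*((29 + (0*(-1) + 1)) - 3) = (-3*(10 - 1*0)²)*((29 + (0*(-1) + 1)) - 3) = (-3*(10 + 0)²)*((29 + (0 + 1)) - 3) = (-3*10²)*((29 + 1) - 3) = (-3*100)*(30 - 3) = -300*27 = -8100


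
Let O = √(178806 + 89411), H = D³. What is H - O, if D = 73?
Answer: 389017 - √268217 ≈ 3.8850e+5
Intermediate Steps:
H = 389017 (H = 73³ = 389017)
O = √268217 ≈ 517.90
H - O = 389017 - √268217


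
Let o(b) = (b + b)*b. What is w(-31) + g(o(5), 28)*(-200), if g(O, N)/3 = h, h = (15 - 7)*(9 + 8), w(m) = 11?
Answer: -81589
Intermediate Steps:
o(b) = 2*b² (o(b) = (2*b)*b = 2*b²)
h = 136 (h = 8*17 = 136)
g(O, N) = 408 (g(O, N) = 3*136 = 408)
w(-31) + g(o(5), 28)*(-200) = 11 + 408*(-200) = 11 - 81600 = -81589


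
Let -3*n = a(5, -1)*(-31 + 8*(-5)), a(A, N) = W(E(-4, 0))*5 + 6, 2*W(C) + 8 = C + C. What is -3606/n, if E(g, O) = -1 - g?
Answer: -10818/71 ≈ -152.37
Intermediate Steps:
W(C) = -4 + C (W(C) = -4 + (C + C)/2 = -4 + (2*C)/2 = -4 + C)
a(A, N) = 1 (a(A, N) = (-4 + (-1 - 1*(-4)))*5 + 6 = (-4 + (-1 + 4))*5 + 6 = (-4 + 3)*5 + 6 = -1*5 + 6 = -5 + 6 = 1)
n = 71/3 (n = -(-31 + 8*(-5))/3 = -(-31 - 40)/3 = -(-71)/3 = -1/3*(-71) = 71/3 ≈ 23.667)
-3606/n = -3606/71/3 = -3606*3/71 = -10818/71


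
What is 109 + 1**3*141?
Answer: 250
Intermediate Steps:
109 + 1**3*141 = 109 + 1*141 = 109 + 141 = 250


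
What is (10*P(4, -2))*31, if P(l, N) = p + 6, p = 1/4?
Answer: 3875/2 ≈ 1937.5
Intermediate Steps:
p = ¼ (p = 1*(¼) = ¼ ≈ 0.25000)
P(l, N) = 25/4 (P(l, N) = ¼ + 6 = 25/4)
(10*P(4, -2))*31 = (10*(25/4))*31 = (125/2)*31 = 3875/2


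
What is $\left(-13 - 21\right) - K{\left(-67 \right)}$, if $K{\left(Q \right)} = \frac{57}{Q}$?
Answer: $- \frac{2221}{67} \approx -33.149$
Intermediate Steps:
$\left(-13 - 21\right) - K{\left(-67 \right)} = \left(-13 - 21\right) - \frac{57}{-67} = \left(-13 - 21\right) - 57 \left(- \frac{1}{67}\right) = -34 - - \frac{57}{67} = -34 + \frac{57}{67} = - \frac{2221}{67}$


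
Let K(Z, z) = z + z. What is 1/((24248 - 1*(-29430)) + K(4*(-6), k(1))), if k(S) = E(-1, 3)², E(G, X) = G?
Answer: 1/53680 ≈ 1.8629e-5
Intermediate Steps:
k(S) = 1 (k(S) = (-1)² = 1)
K(Z, z) = 2*z
1/((24248 - 1*(-29430)) + K(4*(-6), k(1))) = 1/((24248 - 1*(-29430)) + 2*1) = 1/((24248 + 29430) + 2) = 1/(53678 + 2) = 1/53680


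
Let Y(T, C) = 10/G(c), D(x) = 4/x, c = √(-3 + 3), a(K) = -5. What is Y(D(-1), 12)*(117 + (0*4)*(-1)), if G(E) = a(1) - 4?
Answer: -130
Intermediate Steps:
c = 0 (c = √0 = 0)
G(E) = -9 (G(E) = -5 - 4 = -9)
Y(T, C) = -10/9 (Y(T, C) = 10/(-9) = 10*(-⅑) = -10/9)
Y(D(-1), 12)*(117 + (0*4)*(-1)) = -10*(117 + (0*4)*(-1))/9 = -10*(117 + 0*(-1))/9 = -10*(117 + 0)/9 = -10/9*117 = -130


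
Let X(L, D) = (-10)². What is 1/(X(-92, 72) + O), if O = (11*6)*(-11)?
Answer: -1/626 ≈ -0.0015974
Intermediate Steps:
X(L, D) = 100
O = -726 (O = 66*(-11) = -726)
1/(X(-92, 72) + O) = 1/(100 - 726) = 1/(-626) = -1/626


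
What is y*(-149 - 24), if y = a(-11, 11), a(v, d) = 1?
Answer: -173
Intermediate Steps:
y = 1
y*(-149 - 24) = 1*(-149 - 24) = 1*(-173) = -173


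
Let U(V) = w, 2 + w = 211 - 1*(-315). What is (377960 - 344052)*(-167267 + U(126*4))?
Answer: -5653921644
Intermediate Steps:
w = 524 (w = -2 + (211 - 1*(-315)) = -2 + (211 + 315) = -2 + 526 = 524)
U(V) = 524
(377960 - 344052)*(-167267 + U(126*4)) = (377960 - 344052)*(-167267 + 524) = 33908*(-166743) = -5653921644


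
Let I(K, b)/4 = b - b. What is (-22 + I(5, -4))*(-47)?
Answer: 1034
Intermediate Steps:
I(K, b) = 0 (I(K, b) = 4*(b - b) = 4*0 = 0)
(-22 + I(5, -4))*(-47) = (-22 + 0)*(-47) = -22*(-47) = 1034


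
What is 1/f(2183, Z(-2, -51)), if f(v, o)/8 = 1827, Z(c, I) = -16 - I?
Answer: 1/14616 ≈ 6.8418e-5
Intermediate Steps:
f(v, o) = 14616 (f(v, o) = 8*1827 = 14616)
1/f(2183, Z(-2, -51)) = 1/14616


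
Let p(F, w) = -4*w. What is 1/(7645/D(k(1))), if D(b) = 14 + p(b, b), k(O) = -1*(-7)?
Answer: -14/7645 ≈ -0.0018313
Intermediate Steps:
k(O) = 7
D(b) = 14 - 4*b
1/(7645/D(k(1))) = 1/(7645/(14 - 4*7)) = 1/(7645/(14 - 28)) = 1/(7645/(-14)) = 1/(7645*(-1/14)) = 1/(-7645/14) = -14/7645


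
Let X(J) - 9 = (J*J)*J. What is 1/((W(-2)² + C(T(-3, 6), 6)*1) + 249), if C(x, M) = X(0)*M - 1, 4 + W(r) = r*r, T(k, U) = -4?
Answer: 1/302 ≈ 0.0033113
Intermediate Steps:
X(J) = 9 + J³ (X(J) = 9 + (J*J)*J = 9 + J²*J = 9 + J³)
W(r) = -4 + r² (W(r) = -4 + r*r = -4 + r²)
C(x, M) = -1 + 9*M (C(x, M) = (9 + 0³)*M - 1 = (9 + 0)*M - 1 = 9*M - 1 = -1 + 9*M)
1/((W(-2)² + C(T(-3, 6), 6)*1) + 249) = 1/(((-4 + (-2)²)² + (-1 + 9*6)*1) + 249) = 1/(((-4 + 4)² + (-1 + 54)*1) + 249) = 1/((0² + 53*1) + 249) = 1/((0 + 53) + 249) = 1/(53 + 249) = 1/302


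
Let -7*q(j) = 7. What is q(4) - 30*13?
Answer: -391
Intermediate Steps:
q(j) = -1 (q(j) = -⅐*7 = -1)
q(4) - 30*13 = -1 - 30*13 = -1 - 390 = -391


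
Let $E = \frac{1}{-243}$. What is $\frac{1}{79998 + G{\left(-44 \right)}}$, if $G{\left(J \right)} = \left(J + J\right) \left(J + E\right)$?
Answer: $\frac{243}{20380498} \approx 1.1923 \cdot 10^{-5}$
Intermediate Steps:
$E = - \frac{1}{243} \approx -0.0041152$
$G{\left(J \right)} = 2 J \left(- \frac{1}{243} + J\right)$ ($G{\left(J \right)} = \left(J + J\right) \left(J - \frac{1}{243}\right) = 2 J \left(- \frac{1}{243} + J\right)$)
$\frac{1}{79998 + G{\left(-44 \right)}} = \frac{1}{79998 + \frac{2}{243} \left(-44\right) \left(-1 + 243 \left(-44\right)\right)} = \frac{1}{79998 + \frac{2}{243} \left(-44\right) \left(-1 - 10692\right)} = \frac{1}{79998 + \frac{2}{243} \left(-44\right) \left(-10693\right)} = \frac{1}{79998 + \frac{940984}{243}} = \frac{1}{\frac{20380498}{243}} = \frac{243}{20380498}$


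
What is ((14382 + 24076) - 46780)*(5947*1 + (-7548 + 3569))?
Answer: -16377696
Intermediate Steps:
((14382 + 24076) - 46780)*(5947*1 + (-7548 + 3569)) = (38458 - 46780)*(5947 - 3979) = -8322*1968 = -16377696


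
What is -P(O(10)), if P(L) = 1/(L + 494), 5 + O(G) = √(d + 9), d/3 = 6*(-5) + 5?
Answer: I/(√66 - 489*I) ≈ -0.0020444 + 3.3965e-5*I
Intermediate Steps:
d = -75 (d = 3*(6*(-5) + 5) = 3*(-30 + 5) = 3*(-25) = -75)
O(G) = -5 + I*√66 (O(G) = -5 + √(-75 + 9) = -5 + √(-66) = -5 + I*√66)
P(L) = 1/(494 + L)
-P(O(10)) = -1/(494 + (-5 + I*√66)) = -1/(489 + I*√66)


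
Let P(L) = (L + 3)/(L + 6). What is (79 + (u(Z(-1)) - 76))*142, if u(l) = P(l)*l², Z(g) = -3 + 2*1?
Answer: 2414/5 ≈ 482.80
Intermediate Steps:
P(L) = (3 + L)/(6 + L)
Z(g) = -1 (Z(g) = -3 + 2 = -1)
u(l) = l²*(3 + l)/(6 + l) (u(l) = ((3 + l)/(6 + l))*l² = l²*(3 + l)/(6 + l))
(79 + (u(Z(-1)) - 76))*142 = (79 + ((-1)²*(3 - 1)/(6 - 1) - 76))*142 = (79 + (1*2/5 - 76))*142 = (79 + (1*(⅕)*2 - 76))*142 = (79 + (⅖ - 76))*142 = (79 - 378/5)*142 = (17/5)*142 = 2414/5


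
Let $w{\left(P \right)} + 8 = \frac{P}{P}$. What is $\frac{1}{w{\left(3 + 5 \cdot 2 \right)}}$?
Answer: $- \frac{1}{7} \approx -0.14286$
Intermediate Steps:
$w{\left(P \right)} = -7$ ($w{\left(P \right)} = -8 + \frac{P}{P} = -8 + 1 = -7$)
$\frac{1}{w{\left(3 + 5 \cdot 2 \right)}} = \frac{1}{-7} = - \frac{1}{7}$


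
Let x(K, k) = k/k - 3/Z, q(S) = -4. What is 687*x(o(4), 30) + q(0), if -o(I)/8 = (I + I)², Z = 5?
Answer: 1354/5 ≈ 270.80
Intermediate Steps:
o(I) = -32*I² (o(I) = -8*(I + I)² = -8*4*I² = -32*I²)
x(K, k) = ⅖ (x(K, k) = k/k - 3/5 = 1 - 3*⅕ = 1 - ⅗ = ⅖)
687*x(o(4), 30) + q(0) = 687*(⅖) - 4 = 1374/5 - 4 = 1354/5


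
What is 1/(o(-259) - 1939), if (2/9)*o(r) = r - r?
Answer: -1/1939 ≈ -0.00051573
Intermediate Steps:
o(r) = 0 (o(r) = 9*(r - r)/2 = (9/2)*0 = 0)
1/(o(-259) - 1939) = 1/(0 - 1939) = 1/(-1939) = -1/1939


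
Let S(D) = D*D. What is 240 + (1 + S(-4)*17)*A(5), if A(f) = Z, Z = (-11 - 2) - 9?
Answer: -5766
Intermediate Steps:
Z = -22 (Z = -13 - 9 = -22)
S(D) = D**2
A(f) = -22
240 + (1 + S(-4)*17)*A(5) = 240 + (1 + (-4)**2*17)*(-22) = 240 + (1 + 16*17)*(-22) = 240 + (1 + 272)*(-22) = 240 + 273*(-22) = 240 - 6006 = -5766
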